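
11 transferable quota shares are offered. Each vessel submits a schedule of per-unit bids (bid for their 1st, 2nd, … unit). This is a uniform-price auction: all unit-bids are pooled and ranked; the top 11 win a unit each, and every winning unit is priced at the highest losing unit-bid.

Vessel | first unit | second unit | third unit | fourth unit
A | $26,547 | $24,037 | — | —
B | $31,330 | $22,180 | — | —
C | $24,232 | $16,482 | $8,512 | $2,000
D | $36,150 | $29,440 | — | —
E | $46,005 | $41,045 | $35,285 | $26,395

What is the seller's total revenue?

Total revenue: $181,302

Pooled unit-bids ranked (top 11): 46,005 (E-1), 41,045 (E-2), 36,150 (D-1), 35,285 (E-3), 31,330 (B-1), 29,440 (D-2), 26,547 (A-1), 26,395 (E-4), 24,232 (C-1), 24,037 (A-2), 22,180 (B-2)
Highest rejected unit-bid = $16,482.
Allocation: A 2, B 2, C 1, D 2, E 4. Every unit priced at $16,482.
Revenue = 11 × 16,482 = $181,302.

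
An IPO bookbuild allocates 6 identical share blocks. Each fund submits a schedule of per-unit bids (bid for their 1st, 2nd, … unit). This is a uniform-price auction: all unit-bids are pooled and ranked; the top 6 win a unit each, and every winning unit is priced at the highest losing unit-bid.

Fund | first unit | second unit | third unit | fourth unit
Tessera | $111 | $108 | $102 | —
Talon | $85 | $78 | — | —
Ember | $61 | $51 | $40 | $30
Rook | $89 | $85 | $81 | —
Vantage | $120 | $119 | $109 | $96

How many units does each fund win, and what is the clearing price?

Pooled unit-bids ranked (top 6): 120 (Vantage-1), 119 (Vantage-2), 111 (Tessera-1), 109 (Vantage-3), 108 (Tessera-2), 102 (Tessera-3)
First bid not allocated: $96.
Allocation: Tessera 3, Vantage 3.

Tessera 3, Vantage 3; clearing price $96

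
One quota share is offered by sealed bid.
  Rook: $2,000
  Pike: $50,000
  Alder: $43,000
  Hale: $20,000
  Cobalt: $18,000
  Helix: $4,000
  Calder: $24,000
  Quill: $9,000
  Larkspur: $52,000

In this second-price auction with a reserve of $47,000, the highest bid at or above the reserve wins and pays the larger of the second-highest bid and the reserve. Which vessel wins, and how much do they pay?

Larkspur pays $50,000

Bids ranked: 52,000 (Larkspur) > 50,000 (Pike) > 43,000 (Alder) > 24,000 (Calder) > 20,000 (Hale) > 18,000 (Cobalt) > …
Larkspur has the top bid at or above the reserve ($52,000).
Second-highest bid $50,000 exceeds the reserve $47,000 → payment $50,000.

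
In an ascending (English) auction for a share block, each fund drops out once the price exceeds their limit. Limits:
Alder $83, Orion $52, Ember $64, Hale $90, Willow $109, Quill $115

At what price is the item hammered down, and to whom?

Sorting limits: 115 (Quill) > 109 (Willow) > 90 (Hale) > 83 (Alder) > 64 (Ember) > 52 (Orion)
Willow is the last rival to drop out, at $109; Quill remains and wins at that price.

Quill wins at $109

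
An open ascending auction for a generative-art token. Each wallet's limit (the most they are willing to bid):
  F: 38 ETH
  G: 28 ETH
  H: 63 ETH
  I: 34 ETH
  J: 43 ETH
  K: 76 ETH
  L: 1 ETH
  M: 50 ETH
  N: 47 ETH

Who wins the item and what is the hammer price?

K wins at 63 ETH

Limits in order: 76 (K) > 63 (H) > 50 (M) > 47 (N) > 43 (J) > 38 (F) > …
H is the last rival to drop out, at 63 ETH; K remains and wins at that price.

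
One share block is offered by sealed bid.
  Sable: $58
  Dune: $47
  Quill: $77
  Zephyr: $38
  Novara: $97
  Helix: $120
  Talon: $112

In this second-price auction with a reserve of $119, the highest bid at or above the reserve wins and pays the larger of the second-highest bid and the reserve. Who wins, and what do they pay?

Bids in order: 120 (Helix) > 112 (Talon) > 97 (Novara) > 77 (Quill) > 58 (Sable) > 47 (Dune) > …
Helix has the top bid at or above the reserve ($120).
Second-highest bid $112 is below the reserve $119, so the reserve binds → payment $119.

Helix pays $119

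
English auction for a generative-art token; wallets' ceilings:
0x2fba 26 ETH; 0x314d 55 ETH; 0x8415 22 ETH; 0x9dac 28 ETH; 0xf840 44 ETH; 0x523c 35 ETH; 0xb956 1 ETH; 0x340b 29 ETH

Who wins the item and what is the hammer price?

Rule: the price rises until one bidder remains; the winner pays the price at which the last rival dropped out.
Limits in order: 55 (0x314d) > 44 (0xf840) > 35 (0x523c) > 29 (0x340b) > 28 (0x9dac) > 26 (0x2fba) > …
Once the price passes 44 ETH, only 0x314d is left; the hammer falls at 0xf840's limit of 44 ETH.

0x314d wins at 44 ETH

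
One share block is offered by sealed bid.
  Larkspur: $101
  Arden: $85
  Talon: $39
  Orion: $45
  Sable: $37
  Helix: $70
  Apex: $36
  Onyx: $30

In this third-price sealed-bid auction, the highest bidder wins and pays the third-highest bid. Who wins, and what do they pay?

Larkspur pays $70

Bids in order: 101 (Larkspur) > 85 (Arden) > 70 (Helix) > 45 (Orion) > 39 (Talon) > 37 (Sable) > …
Larkspur is highest; pays the third-highest bid, $70.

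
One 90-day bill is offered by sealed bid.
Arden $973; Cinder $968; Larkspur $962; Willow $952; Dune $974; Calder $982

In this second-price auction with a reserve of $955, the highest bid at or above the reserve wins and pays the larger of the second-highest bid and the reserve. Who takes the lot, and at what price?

Second-price auction with a reserve of $955: the highest bid at or above the reserve wins and pays the larger of the second-highest bid and the reserve.
Bids ranked: 982 (Calder) > 974 (Dune) > 973 (Arden) > 968 (Cinder) > 962 (Larkspur) > 952 (Willow)
Highest eligible bid: Calder at $982.
max(second-highest $974, reserve $955) = $974; the reserve does not bind.

Calder pays $974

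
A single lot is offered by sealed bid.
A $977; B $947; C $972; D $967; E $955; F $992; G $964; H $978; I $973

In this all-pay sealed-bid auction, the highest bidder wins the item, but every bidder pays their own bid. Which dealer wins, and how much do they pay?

All-pay sealed-bid auction: the highest bidder wins the item, but every bidder pays their own bid.
Bids in order: 992 (F) > 978 (H) > 977 (A) > 973 (I) > 972 (C) > 967 (D) > …
F wins with the top bid; all bids are sunk regardless.

F pays $992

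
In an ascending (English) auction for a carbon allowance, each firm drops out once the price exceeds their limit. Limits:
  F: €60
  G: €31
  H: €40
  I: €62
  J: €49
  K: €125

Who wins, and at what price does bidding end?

K wins at €62

Limits in order: 125 (K) > 62 (I) > 60 (F) > 49 (J) > 40 (H) > 31 (G)
Bidding ends when I exits at €62; K takes it.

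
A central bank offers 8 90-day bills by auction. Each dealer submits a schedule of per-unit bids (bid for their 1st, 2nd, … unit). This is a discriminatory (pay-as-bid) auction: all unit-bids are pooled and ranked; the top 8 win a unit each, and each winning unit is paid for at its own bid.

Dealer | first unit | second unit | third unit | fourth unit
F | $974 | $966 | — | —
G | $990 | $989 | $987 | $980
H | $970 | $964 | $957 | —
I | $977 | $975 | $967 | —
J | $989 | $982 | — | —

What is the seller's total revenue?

Merging the schedules and taking the best 8: 990 (G-1), 989 (G-2), 989 (J-1), 987 (G-3), 982 (J-2), 980 (G-4), 977 (I-1), 975 (I-2)
Next rejected bid: $974 (not a price — pay-as-bid).
Each winning unit pays its own bid.
Revenue = 990 + 989 + 989 + 987 + 982 + 980 + 977 + 975 = $7,869.

Total revenue: $7,869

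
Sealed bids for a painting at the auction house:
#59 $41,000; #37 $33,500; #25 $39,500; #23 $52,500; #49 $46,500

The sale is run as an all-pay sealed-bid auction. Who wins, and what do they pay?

#23 pays $52,500

All-pay sealed-bid auction: the highest bidder wins the item, but every bidder pays their own bid.
Bids in order: 52,500 (#23) > 46,500 (#49) > 41,000 (#59) > 39,500 (#25) > 33,500 (#37)
#23 is highest and takes the item; every bidder forfeits their bid.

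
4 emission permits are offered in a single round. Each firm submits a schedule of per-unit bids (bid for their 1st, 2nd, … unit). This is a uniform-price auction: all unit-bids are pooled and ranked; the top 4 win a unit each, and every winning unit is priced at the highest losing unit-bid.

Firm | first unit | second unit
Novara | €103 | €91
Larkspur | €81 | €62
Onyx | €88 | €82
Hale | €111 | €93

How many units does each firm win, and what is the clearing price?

All unit-bids, highest first — top 4: 111 (Hale-1), 103 (Novara-1), 93 (Hale-2), 91 (Novara-2)
First bid not allocated: €88.
Allocation: Hale 2, Novara 2.

Hale 2, Novara 2; clearing price €88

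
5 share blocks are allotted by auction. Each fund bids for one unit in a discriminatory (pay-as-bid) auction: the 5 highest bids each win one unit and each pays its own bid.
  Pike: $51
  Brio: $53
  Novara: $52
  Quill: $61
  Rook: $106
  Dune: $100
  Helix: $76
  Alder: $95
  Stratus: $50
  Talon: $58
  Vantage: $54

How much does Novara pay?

Sorting: 106 (Rook), 100 (Dune), 95 (Alder), 76 (Helix), 61 (Quill), 58 (Talon), 54 (Vantage), …
Winners (5 units): Rook, Dune, Alder, Helix, Quill.
Novara does not win → $0.

Novara pays $0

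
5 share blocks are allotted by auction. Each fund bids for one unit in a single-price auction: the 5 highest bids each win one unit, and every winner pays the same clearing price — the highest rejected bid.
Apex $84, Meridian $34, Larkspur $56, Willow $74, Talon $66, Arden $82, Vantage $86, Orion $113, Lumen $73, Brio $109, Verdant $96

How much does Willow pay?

Willow pays $0

Sorting: 113 (Orion), 109 (Brio), 96 (Verdant), 86 (Vantage), 84 (Apex), 82 (Arden), 74 (Willow), …
Winners (5 units): Orion, Brio, Verdant, Vantage, Apex.
Highest unsuccessful bid: $82 → clearing price.
Willow does not win → pays $0.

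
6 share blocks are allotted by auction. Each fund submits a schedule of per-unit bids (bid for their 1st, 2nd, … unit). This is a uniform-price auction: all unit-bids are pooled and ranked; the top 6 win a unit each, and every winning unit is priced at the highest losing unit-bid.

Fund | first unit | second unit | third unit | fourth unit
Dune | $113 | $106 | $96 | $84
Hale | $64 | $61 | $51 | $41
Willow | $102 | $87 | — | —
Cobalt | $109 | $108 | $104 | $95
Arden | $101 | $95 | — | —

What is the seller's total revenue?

Total revenue: $606

Pooled unit-bids ranked (top 6): 113 (Dune-1), 109 (Cobalt-1), 108 (Cobalt-2), 106 (Dune-2), 104 (Cobalt-3), 102 (Willow-1)
Highest rejected unit-bid = $101.
Allocation: Cobalt 3, Dune 2, Willow 1. Every unit priced at $101.
Revenue = 6 × 101 = $606.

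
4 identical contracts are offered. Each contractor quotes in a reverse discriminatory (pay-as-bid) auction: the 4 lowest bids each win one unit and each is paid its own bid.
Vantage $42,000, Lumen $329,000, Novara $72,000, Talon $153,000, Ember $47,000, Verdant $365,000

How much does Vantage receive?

Sorting: 42,000 (Vantage), 47,000 (Ember), 72,000 (Novara), 153,000 (Talon), 329,000 (Lumen), 365,000 (Verdant)
Lowest 4: Vantage, Ember, Novara, Talon.
Vantage wins → own bid $42,000.

Vantage is paid $42,000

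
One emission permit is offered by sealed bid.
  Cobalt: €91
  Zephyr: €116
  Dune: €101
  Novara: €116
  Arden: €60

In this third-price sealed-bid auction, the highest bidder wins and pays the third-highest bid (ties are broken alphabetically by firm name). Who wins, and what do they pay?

Novara pays €101

Third-price sealed-bid auction: the highest bidder wins and pays the third-highest bid.
Sorting bids: 116 (Novara) > 116 (Zephyr) > 101 (Dune) > 91 (Cobalt) > 60 (Arden)
Novara and Zephyr tie at €116; tie-break gives it to Novara.
Novara is highest; pays the third-highest bid, €101.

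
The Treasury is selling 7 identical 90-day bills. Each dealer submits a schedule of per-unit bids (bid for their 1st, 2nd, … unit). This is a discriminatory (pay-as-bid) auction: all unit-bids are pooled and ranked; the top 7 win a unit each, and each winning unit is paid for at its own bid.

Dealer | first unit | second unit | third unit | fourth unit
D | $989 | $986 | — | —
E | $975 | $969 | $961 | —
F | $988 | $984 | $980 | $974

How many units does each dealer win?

D 2, E 1, F 4

Pooled unit-bids ranked (top 7): 989 (D-1), 988 (F-1), 986 (D-2), 984 (F-2), 980 (F-3), 975 (E-1), 974 (F-4)
Next rejected bid: $969 (not a price — pay-as-bid).
Allocation: D 2, E 1, F 4.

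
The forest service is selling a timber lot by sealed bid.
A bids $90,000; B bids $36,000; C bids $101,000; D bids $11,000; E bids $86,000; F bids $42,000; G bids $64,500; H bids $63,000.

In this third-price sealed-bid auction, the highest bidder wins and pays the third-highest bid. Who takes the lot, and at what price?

C pays $86,000

Rule: the highest bidder wins and pays the third-highest bid.
Sorting bids: 101,000 (C) > 90,000 (A) > 86,000 (E) > 64,500 (G) > 63,000 (H) > 42,000 (F) > …
C is highest; pays the third-highest bid, $86,000.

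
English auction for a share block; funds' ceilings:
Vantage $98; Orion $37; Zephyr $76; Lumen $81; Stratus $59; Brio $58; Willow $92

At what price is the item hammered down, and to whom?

Sorting limits: 98 (Vantage) > 92 (Willow) > 81 (Lumen) > 76 (Zephyr) > 59 (Stratus) > 58 (Brio) > …
Willow is the last rival to drop out, at $92; Vantage remains and wins at that price.

Vantage wins at $92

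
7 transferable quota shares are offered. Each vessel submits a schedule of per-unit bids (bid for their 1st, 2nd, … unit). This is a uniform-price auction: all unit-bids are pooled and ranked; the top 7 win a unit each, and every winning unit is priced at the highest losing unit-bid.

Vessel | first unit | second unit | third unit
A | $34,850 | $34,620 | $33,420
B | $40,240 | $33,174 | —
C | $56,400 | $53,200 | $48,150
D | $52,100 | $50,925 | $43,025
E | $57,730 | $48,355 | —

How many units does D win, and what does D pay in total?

D: 2 units, pays $86,050

Merging the schedules and taking the best 7: 57,730 (E-1), 56,400 (C-1), 53,200 (C-2), 52,100 (D-1), 50,925 (D-2), 48,355 (E-2), 48,150 (C-3)
Highest rejected unit-bid = $43,025.
D wins 2 unit(s) at $43,025 each.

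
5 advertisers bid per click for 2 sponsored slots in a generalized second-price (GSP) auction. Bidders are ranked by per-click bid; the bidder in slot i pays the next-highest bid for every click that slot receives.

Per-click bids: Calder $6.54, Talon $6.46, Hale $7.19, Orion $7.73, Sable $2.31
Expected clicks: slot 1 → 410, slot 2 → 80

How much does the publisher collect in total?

Total revenue: $3471.10

Ranked by bid: $7.73 (Orion) > $7.19 (Hale) > $6.54 (Calder) > …
Slot 1: Orion pays $7.19 × 410 = $2947.90
Slot 2: Hale pays $6.54 × 80 = $523.20
Total = $3471.10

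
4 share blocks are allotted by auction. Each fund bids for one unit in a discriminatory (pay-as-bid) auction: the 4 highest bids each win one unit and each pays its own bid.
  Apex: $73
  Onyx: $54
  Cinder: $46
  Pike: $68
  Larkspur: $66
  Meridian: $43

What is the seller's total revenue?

Ordering the bids: 73 (Apex), 68 (Pike), 66 (Larkspur), 54 (Onyx), 46 (Cinder), 43 (Meridian)
Top 4: Apex, Pike, Larkspur, Onyx.
Total revenue = 73 + 68 + 66 + 54 = $261.

Total revenue: $261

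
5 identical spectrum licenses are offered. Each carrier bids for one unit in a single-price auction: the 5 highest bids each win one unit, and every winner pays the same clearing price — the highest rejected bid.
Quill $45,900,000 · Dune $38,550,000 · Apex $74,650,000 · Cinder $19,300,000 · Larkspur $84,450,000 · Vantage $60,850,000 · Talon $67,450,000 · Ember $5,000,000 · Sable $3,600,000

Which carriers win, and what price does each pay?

Larkspur, Apex, Talon, Vantage, Quill; each pays $38,550,000

Ordering the bids: 84,450,000 (Larkspur), 74,650,000 (Apex), 67,450,000 (Talon), 60,850,000 (Vantage), 45,900,000 (Quill), 38,550,000 (Dune), 19,300,000 (Cinder), …
Top 5: Larkspur, Apex, Talon, Vantage, Quill.
Highest unsuccessful bid: $38,550,000 → clearing price.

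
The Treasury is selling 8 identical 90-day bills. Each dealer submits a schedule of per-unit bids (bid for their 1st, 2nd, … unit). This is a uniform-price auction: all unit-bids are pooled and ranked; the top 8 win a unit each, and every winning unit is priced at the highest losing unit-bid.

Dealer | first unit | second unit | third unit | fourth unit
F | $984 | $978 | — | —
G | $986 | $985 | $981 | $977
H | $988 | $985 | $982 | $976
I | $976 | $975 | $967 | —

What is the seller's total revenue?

Total revenue: $7,816

All unit-bids, highest first — top 8: 988 (H-1), 986 (G-1), 985 (G-2), 985 (H-2), 984 (F-1), 982 (H-3), 981 (G-3), 978 (F-2)
The (k+1)-th unit-bid is $977.
Allocation: F 2, G 3, H 3. Every unit priced at $977.
Revenue = 8 × 977 = $7,816.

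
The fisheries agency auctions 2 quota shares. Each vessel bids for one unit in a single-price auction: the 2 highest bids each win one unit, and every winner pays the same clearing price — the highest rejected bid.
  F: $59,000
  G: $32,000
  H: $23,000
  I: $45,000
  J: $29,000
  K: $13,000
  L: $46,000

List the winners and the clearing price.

F, L; each pays $45,000

Ordering the bids: 59,000 (F), 46,000 (L), 45,000 (I), 32,000 (G), …
The 2 highest are F, L.
Highest unsuccessful bid: $45,000 → clearing price.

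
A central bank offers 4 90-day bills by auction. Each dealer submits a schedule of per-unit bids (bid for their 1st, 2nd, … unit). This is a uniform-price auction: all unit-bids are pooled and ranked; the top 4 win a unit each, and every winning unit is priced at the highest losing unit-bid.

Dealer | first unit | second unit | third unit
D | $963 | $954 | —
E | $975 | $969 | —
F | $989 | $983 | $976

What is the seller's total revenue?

Total revenue: $3,876

Merging the schedules and taking the best 4: 989 (F-1), 983 (F-2), 976 (F-3), 975 (E-1)
First bid not allocated: $969.
Allocation: E 1, F 3. Every unit priced at $969.
Revenue = 4 × 969 = $3,876.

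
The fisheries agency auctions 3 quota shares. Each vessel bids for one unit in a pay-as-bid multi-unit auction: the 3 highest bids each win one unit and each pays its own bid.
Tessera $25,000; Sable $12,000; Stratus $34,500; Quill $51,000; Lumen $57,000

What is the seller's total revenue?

Sorting: 57,000 (Lumen), 51,000 (Quill), 34,500 (Stratus), 25,000 (Tessera), 12,000 (Sable)
The 3 highest are Lumen, Quill, Stratus.
Total revenue = 57,000 + 51,000 + 34,500 = $142,500.

Total revenue: $142,500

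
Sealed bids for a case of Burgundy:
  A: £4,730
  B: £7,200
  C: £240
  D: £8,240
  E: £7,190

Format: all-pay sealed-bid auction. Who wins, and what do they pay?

Bids ranked: 8,240 (D) > 7,200 (B) > 7,190 (E) > 4,730 (A) > 240 (C)
D wins with the top bid; all bids are sunk regardless.

D pays £8,240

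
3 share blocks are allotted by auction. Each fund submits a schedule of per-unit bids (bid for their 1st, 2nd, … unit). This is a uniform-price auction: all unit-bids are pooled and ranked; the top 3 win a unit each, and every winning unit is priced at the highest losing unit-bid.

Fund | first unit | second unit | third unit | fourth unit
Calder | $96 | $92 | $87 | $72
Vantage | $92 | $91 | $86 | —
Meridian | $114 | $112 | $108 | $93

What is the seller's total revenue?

Total revenue: $288

Merging the schedules and taking the best 3: 114 (Meridian-1), 112 (Meridian-2), 108 (Meridian-3)
First bid not allocated: $96.
Allocation: Meridian 3. Every unit priced at $96.
Revenue = 3 × 96 = $288.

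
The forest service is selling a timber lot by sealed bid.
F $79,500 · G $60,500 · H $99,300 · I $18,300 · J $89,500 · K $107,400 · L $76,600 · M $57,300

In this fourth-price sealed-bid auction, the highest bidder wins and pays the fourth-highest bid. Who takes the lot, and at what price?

Sorting bids: 107,400 (K) > 99,300 (H) > 89,500 (J) > 79,500 (F) > 76,600 (L) > 60,500 (G) > …
K wins; payment is bid #4 in the ranking = $79,500.

K pays $79,500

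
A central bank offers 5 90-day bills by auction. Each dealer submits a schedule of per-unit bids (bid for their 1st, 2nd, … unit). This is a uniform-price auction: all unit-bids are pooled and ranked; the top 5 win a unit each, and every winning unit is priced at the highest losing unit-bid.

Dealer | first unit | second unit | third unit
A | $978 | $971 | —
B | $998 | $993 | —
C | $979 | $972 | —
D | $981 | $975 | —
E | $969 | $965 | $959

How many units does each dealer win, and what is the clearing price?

Pooled unit-bids ranked (top 5): 998 (B-1), 993 (B-2), 981 (D-1), 979 (C-1), 978 (A-1)
First bid not allocated: $975.
Allocation: A 1, B 2, C 1, D 1.

A 1, B 2, C 1, D 1; clearing price $975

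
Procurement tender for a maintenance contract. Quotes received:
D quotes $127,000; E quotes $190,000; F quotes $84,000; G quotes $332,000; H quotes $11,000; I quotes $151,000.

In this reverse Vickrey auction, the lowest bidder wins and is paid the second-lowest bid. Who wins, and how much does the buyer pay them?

H is paid $84,000

Sorting bids: 11,000 (H) < 84,000 (F) < 127,000 (D) < 151,000 (I) < 190,000 (E) < 332,000 (G)
Second-price: H is paid F's bid of $84,000.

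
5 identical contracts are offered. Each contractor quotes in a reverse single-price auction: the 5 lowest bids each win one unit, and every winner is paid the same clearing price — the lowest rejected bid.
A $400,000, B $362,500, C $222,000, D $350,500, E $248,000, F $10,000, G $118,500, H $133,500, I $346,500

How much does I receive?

I is paid $0

Sorting: 10,000 (F), 118,500 (G), 133,500 (H), 222,000 (C), 248,000 (E), 346,500 (I), 350,500 (D), …
Lowest 5: F, G, H, C, E.
Lowest unsuccessful bid: $346,500 → clearing price.
I does not win → is paid $0.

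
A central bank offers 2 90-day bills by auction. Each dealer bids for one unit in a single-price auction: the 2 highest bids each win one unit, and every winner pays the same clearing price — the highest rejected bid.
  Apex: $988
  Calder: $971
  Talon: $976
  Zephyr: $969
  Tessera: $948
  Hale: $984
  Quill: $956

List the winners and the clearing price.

Bids ranked high→low: 988 (Apex), 984 (Hale), 976 (Talon), 971 (Calder), …
The 2 highest are Apex, Hale.
First losing bid is Talon's $976, which sets the uniform price.

Apex, Hale; each pays $976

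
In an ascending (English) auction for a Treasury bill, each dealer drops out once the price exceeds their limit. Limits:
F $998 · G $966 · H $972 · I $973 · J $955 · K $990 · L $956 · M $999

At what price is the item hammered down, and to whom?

M wins at $998

Ascending (English) auction: the price rises until one bidder remains; the winner pays the price at which the last rival dropped out.
Sorting limits: 999 (M) > 998 (F) > 990 (K) > 973 (I) > 972 (H) > 966 (G) > …
Once the price passes $998, only M is left; the hammer falls at F's limit of $998.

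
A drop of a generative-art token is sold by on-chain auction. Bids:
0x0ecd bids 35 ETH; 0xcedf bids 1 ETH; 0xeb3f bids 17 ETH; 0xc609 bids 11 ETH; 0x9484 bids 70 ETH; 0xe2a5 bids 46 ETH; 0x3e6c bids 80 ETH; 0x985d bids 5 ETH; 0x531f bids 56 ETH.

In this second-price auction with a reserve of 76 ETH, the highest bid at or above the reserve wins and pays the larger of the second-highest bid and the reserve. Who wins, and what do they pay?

Bids in order: 80 (0x3e6c) > 70 (0x9484) > 56 (0x531f) > 46 (0xe2a5) > 35 (0x0ecd) > 17 (0xeb3f) > …
Highest eligible bid: 0x3e6c at 80 ETH.
max(second-highest 70 ETH, reserve 76 ETH) = 76 ETH.

0x3e6c pays 76 ETH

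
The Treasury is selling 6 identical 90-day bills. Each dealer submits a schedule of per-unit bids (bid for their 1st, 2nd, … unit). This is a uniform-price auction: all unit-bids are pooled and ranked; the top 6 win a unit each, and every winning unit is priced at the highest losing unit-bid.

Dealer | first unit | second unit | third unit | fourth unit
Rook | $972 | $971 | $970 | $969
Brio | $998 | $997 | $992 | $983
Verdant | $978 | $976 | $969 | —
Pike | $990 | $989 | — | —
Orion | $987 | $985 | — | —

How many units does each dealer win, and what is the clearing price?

Brio 3, Orion 1, Pike 2; clearing price $985

Pooled unit-bids ranked (top 6): 998 (Brio-1), 997 (Brio-2), 992 (Brio-3), 990 (Pike-1), 989 (Pike-2), 987 (Orion-1)
The (k+1)-th unit-bid is $985.
Allocation: Brio 3, Orion 1, Pike 2.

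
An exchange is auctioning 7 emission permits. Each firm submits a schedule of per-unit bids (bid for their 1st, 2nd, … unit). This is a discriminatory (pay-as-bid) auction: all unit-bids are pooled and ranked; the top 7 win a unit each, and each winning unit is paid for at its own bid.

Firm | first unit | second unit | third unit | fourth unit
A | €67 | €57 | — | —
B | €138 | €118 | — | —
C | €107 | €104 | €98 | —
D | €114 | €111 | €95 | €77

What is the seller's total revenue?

Total revenue: €790

All unit-bids, highest first — top 7: 138 (B-1), 118 (B-2), 114 (D-1), 111 (D-2), 107 (C-1), 104 (C-2), 98 (C-3)
Next rejected bid: €95 (not a price — pay-as-bid).
Each winning unit pays its own bid.
Revenue = 138 + 118 + 114 + 111 + 107 + 104 + 98 = €790.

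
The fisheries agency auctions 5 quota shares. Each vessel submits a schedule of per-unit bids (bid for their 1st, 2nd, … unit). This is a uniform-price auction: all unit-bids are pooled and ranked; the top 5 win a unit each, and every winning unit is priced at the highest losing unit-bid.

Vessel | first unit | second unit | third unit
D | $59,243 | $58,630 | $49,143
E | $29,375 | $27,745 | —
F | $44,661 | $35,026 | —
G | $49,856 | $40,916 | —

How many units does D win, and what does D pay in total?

D: 3 units, pays $122,748

Pooled unit-bids ranked (top 5): 59,243 (D-1), 58,630 (D-2), 49,856 (G-1), 49,143 (D-3), 44,661 (F-1)
The (k+1)-th unit-bid is $40,916.
D wins 3 unit(s) at $40,916 each.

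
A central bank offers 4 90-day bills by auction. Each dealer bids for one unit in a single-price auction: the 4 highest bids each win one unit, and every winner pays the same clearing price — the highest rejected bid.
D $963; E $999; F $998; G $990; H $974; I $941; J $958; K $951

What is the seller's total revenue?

Ordering the bids: 999 (E), 998 (F), 990 (G), 974 (H), 963 (D), 958 (J), …
Top 4: E, F, G, H.
Highest unsuccessful bid: $963 → clearing price.
Total revenue = 4 × $963 = $3,852.

Total revenue: $3,852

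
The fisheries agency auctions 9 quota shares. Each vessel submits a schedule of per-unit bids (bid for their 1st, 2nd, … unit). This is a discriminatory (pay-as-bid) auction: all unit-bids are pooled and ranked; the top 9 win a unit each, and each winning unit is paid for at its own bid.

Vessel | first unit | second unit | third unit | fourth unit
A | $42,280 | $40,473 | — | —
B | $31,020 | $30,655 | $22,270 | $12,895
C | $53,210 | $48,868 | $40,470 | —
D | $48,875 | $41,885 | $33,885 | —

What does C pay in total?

Merging the schedules and taking the best 9: 53,210 (C-1), 48,875 (D-1), 48,868 (C-2), 42,280 (A-1), 41,885 (D-2), 40,473 (A-2), 40,470 (C-3), 33,885 (D-3), 31,020 (B-1)
Next rejected bid: $30,655 (not a price — pay-as-bid).
C's winning unit-bids: 53,210 + 48,868 + 40,470 = $142,548.

C pays $142,548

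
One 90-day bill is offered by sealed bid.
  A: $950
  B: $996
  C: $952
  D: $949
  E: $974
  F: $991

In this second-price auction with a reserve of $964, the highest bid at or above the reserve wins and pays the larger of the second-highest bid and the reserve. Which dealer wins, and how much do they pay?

B pays $991

Sorting bids: 996 (B) > 991 (F) > 974 (E) > 952 (C) > 950 (A) > 949 (D)
Highest eligible bid: B at $996.
max(second-highest $991, reserve $964) = $991; the reserve does not bind.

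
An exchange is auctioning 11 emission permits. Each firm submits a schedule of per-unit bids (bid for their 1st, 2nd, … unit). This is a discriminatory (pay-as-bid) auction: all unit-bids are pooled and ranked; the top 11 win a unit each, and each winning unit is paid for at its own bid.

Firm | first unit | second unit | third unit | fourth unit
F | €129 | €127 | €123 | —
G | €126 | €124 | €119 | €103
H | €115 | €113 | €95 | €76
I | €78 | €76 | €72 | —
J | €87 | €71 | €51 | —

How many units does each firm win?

F 3, G 4, H 3, J 1

All unit-bids, highest first — top 11: 129 (F-1), 127 (F-2), 126 (G-1), 124 (G-2), 123 (F-3), 119 (G-3), 115 (H-1), 113 (H-2), 103 (G-4), 95 (H-3), 87 (J-1)
Next rejected bid: €78 (not a price — pay-as-bid).
Allocation: F 3, G 4, H 3, J 1.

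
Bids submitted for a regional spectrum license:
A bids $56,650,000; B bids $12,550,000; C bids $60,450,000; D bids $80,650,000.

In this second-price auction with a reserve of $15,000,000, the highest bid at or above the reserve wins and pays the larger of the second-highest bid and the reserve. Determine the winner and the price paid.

Bids in order: 80,650,000 (D) > 60,450,000 (C) > 56,650,000 (A) > 12,550,000 (B)
D has the top bid at or above the reserve ($80,650,000).
Second-highest bid $60,450,000 exceeds the reserve $15,000,000 → payment $60,450,000.

D pays $60,450,000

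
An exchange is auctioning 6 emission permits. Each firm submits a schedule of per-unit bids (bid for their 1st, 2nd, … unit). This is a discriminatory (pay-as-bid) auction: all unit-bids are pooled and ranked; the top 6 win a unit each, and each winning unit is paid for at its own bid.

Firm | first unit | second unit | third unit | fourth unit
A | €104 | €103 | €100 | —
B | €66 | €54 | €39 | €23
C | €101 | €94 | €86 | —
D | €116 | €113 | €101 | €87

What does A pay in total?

A pays €207

Merging the schedules and taking the best 6: 116 (D-1), 113 (D-2), 104 (A-1), 103 (A-2), 101 (C-1), 101 (D-3)
Next rejected bid: €100 (not a price — pay-as-bid).
A's winning unit-bids: 104 + 103 = €207.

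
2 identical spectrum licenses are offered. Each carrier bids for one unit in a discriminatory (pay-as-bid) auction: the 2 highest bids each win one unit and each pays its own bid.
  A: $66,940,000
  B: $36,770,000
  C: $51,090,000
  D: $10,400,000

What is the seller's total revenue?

Ordering the bids: 66,940,000 (A), 51,090,000 (C), 36,770,000 (B), 10,400,000 (D)
Winners (2 units): A, C.
Total revenue = 66,940,000 + 51,090,000 = $118,030,000.

Total revenue: $118,030,000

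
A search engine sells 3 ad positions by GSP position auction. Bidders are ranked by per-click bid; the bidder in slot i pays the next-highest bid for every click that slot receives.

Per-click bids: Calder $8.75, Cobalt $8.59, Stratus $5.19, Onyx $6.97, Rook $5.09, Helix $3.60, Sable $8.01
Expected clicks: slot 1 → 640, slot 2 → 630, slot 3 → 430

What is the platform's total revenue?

Total revenue: $13541.00

Per-click bids in order: $8.75 (Calder) > $8.59 (Cobalt) > $8.01 (Sable) > $6.97 (Onyx) > …
Slot 1: Calder pays $8.59 × 640 = $5497.60
Slot 2: Cobalt pays $8.01 × 630 = $5046.30
Slot 3: Sable pays $6.97 × 430 = $2997.10
Total = $13541.00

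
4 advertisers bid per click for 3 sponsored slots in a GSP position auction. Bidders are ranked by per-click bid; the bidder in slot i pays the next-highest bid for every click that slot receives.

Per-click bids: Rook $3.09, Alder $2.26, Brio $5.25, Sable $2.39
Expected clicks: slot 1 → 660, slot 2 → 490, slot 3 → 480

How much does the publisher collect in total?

Total revenue: $4295.30

Sorting advertisers: $5.25 (Brio) > $3.09 (Rook) > $2.39 (Sable) > $2.26 (Alder)
Slot 1: Brio pays $3.09 × 660 = $2039.40
Slot 2: Rook pays $2.39 × 490 = $1171.10
Slot 3: Sable pays $2.26 × 480 = $1084.80
Total = $4295.30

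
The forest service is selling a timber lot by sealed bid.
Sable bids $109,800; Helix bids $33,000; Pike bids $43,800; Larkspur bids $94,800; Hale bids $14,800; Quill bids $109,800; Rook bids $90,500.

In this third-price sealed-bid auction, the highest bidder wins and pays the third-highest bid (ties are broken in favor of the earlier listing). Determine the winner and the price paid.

Sable pays $94,800

Third-price sealed-bid auction: the highest bidder wins and pays the third-highest bid.
Bids ranked: 109,800 (Sable) > 109,800 (Quill) > 94,800 (Larkspur) > 90,500 (Rook) > 43,800 (Pike) > 33,000 (Helix) > …
Tie at $109,800 → Sable wins by tie-break.
Sable is highest; pays the third-highest bid, $94,800.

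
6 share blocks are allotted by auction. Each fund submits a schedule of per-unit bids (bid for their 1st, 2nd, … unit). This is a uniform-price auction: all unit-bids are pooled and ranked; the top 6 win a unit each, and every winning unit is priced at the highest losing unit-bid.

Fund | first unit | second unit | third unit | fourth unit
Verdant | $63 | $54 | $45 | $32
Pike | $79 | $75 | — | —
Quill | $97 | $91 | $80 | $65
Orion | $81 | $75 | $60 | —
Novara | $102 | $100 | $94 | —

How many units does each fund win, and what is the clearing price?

Novara 3, Orion 1, Quill 2; clearing price $80

All unit-bids, highest first — top 6: 102 (Novara-1), 100 (Novara-2), 97 (Quill-1), 94 (Novara-3), 91 (Quill-2), 81 (Orion-1)
First bid not allocated: $80.
Allocation: Novara 3, Orion 1, Quill 2.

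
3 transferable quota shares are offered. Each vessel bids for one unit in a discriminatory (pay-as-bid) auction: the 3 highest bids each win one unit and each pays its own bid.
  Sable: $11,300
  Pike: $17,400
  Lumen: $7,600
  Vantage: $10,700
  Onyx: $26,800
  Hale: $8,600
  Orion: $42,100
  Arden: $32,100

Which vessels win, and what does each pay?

Bids ranked high→low: 42,100 (Orion), 32,100 (Arden), 26,800 (Onyx), 17,400 (Pike), 11,300 (Sable), …
The 3 highest are Orion, Arden, Onyx.
Each winner pays its own bid: Orion $42,100, Arden $32,100, Onyx $26,800.

Orion $42,100, Arden $32,100, Onyx $26,800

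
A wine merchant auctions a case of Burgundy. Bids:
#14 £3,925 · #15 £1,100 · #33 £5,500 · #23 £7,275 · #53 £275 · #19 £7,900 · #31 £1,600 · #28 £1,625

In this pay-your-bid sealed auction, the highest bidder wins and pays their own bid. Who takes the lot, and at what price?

Pay-your-bid sealed auction: the highest bidder wins and pays their own bid.
Sorting bids: 7,900 (#19) > 7,275 (#23) > 5,500 (#33) > 3,925 (#14) > 1,625 (#28) > 1,600 (#31) > …
#19 is highest → pays own bid, £7,900.

#19 pays £7,900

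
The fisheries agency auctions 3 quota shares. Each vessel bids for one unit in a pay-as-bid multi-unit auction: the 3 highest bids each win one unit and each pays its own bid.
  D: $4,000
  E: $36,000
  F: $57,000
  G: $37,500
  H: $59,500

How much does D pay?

D pays $0

Bids ranked high→low: 59,500 (H), 57,000 (F), 37,500 (G), 36,000 (E), 4,000 (D)
Winners (3 units): H, F, G.
D does not win → $0.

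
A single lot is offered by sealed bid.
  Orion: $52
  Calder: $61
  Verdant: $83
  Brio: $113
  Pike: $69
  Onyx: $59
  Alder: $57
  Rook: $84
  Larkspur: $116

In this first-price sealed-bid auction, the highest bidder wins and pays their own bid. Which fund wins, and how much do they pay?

Larkspur pays $116

Rule: the highest bidder wins and pays their own bid.
Bids ranked: 116 (Larkspur) > 113 (Brio) > 84 (Rook) > 83 (Verdant) > 69 (Pike) > 61 (Calder) > …
Larkspur is highest → pays own bid, $116.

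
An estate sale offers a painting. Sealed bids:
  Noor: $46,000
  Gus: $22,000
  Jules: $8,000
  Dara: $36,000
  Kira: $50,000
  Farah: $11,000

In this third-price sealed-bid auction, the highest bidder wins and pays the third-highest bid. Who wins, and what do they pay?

Bids ranked: 50,000 (Kira) > 46,000 (Noor) > 36,000 (Dara) > 22,000 (Gus) > 11,000 (Farah) > 8,000 (Jules)
Kira is highest; pays the third-highest bid, $36,000.

Kira pays $36,000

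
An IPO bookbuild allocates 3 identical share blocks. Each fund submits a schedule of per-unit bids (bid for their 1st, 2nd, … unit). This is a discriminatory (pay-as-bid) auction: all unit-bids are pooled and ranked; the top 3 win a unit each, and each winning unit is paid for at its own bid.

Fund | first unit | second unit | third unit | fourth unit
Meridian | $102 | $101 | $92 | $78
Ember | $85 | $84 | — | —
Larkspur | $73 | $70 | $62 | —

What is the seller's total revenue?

Pooled unit-bids ranked (top 3): 102 (Meridian-1), 101 (Meridian-2), 92 (Meridian-3)
Next rejected bid: $85 (not a price — pay-as-bid).
Each winning unit pays its own bid.
Revenue = 102 + 101 + 92 = $295.

Total revenue: $295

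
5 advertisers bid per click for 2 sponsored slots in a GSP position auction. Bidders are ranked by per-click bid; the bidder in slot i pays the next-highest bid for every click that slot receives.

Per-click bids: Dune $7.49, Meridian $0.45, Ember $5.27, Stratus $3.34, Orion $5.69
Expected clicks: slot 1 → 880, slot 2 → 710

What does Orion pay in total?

Orion pays $3741.70

Sorting advertisers: $7.49 (Dune) > $5.69 (Orion) > $5.27 (Ember) > …
Orion holds slot 2 → pays next bid $5.27 × 710 clicks = $3741.70.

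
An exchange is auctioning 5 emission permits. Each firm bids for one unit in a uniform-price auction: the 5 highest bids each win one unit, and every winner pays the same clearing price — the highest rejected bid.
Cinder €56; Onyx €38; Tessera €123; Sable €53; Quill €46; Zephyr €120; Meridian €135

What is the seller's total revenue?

Sorting: 135 (Meridian), 123 (Tessera), 120 (Zephyr), 56 (Cinder), 53 (Sable), 46 (Quill), 38 (Onyx)
The 5 highest are Meridian, Tessera, Zephyr, Cinder, Sable.
Clearing price = highest rejected bid = €46.
Total revenue = 5 × €46 = €230.

Total revenue: €230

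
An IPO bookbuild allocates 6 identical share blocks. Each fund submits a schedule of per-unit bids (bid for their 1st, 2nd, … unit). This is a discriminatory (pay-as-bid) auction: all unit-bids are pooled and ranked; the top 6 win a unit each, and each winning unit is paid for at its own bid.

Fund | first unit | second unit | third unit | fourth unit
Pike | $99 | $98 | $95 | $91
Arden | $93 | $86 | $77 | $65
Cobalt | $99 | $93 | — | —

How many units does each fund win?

Pooled unit-bids ranked (top 6): 99 (Pike-1), 99 (Cobalt-1), 98 (Pike-2), 95 (Pike-3), 93 (Arden-1), 93 (Cobalt-2)
Next rejected bid: $91 (not a price — pay-as-bid).
Allocation: Arden 1, Cobalt 2, Pike 3.

Arden 1, Cobalt 2, Pike 3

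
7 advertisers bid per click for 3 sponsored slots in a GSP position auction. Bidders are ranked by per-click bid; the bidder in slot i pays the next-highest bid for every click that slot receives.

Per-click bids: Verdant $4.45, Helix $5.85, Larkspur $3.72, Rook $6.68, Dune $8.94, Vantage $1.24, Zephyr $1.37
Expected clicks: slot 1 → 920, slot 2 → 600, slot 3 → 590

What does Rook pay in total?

Rook pays $3510.00

Ranked by bid: $8.94 (Dune) > $6.68 (Rook) > $5.85 (Helix) > $4.45 (Verdant) > …
Rook holds slot 2 → pays next bid $5.85 × 600 clicks = $3510.00.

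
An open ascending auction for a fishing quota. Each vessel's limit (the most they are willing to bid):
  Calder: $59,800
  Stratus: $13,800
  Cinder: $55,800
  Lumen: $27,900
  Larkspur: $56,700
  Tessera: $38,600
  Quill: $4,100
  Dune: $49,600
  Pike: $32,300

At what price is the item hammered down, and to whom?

Calder wins at $56,700

Ascending (English) auction: the price rises until one bidder remains; the winner pays the price at which the last rival dropped out.
Limits in order: 59,800 (Calder) > 56,700 (Larkspur) > 55,800 (Cinder) > 49,600 (Dune) > 38,600 (Tessera) > 32,300 (Pike) > …
Larkspur is the last rival to drop out, at $56,700; Calder remains and wins at that price.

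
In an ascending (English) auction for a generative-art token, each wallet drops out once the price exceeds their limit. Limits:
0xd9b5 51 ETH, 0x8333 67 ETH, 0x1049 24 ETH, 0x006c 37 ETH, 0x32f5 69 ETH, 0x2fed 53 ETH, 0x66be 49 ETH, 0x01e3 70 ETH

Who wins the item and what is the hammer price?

0x01e3 wins at 69 ETH

Limits in order: 70 (0x01e3) > 69 (0x32f5) > 67 (0x8333) > 53 (0x2fed) > 51 (0xd9b5) > 49 (0x66be) > …
Bidding ends when 0x32f5 exits at 69 ETH; 0x01e3 takes it.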